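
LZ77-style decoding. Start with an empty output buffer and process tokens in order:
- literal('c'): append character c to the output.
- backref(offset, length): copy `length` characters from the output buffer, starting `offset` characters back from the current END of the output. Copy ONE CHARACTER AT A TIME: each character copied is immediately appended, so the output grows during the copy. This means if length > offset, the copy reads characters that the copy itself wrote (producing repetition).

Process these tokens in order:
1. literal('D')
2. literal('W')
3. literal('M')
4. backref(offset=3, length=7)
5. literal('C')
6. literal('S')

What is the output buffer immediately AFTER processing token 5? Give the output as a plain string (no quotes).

Answer: DWMDWMDWMDC

Derivation:
Token 1: literal('D'). Output: "D"
Token 2: literal('W'). Output: "DW"
Token 3: literal('M'). Output: "DWM"
Token 4: backref(off=3, len=7) (overlapping!). Copied 'DWMDWMD' from pos 0. Output: "DWMDWMDWMD"
Token 5: literal('C'). Output: "DWMDWMDWMDC"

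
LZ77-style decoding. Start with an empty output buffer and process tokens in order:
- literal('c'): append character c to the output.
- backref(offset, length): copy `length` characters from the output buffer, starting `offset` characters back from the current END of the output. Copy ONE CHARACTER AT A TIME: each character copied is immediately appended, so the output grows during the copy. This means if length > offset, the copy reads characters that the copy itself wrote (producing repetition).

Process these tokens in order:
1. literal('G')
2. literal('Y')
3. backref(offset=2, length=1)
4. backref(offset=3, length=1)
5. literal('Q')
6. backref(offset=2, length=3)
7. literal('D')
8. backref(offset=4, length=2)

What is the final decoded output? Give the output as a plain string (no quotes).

Token 1: literal('G'). Output: "G"
Token 2: literal('Y'). Output: "GY"
Token 3: backref(off=2, len=1). Copied 'G' from pos 0. Output: "GYG"
Token 4: backref(off=3, len=1). Copied 'G' from pos 0. Output: "GYGG"
Token 5: literal('Q'). Output: "GYGGQ"
Token 6: backref(off=2, len=3) (overlapping!). Copied 'GQG' from pos 3. Output: "GYGGQGQG"
Token 7: literal('D'). Output: "GYGGQGQGD"
Token 8: backref(off=4, len=2). Copied 'GQ' from pos 5. Output: "GYGGQGQGDGQ"

Answer: GYGGQGQGDGQ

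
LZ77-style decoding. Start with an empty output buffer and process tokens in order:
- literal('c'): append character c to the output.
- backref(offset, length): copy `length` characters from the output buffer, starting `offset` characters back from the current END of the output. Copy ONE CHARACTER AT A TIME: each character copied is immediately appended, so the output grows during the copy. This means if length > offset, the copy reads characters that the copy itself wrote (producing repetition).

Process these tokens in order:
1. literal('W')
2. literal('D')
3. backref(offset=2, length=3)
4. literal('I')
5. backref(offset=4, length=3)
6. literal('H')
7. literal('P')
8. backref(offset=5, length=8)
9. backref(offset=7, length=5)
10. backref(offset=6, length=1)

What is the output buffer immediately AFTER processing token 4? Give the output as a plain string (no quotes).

Token 1: literal('W'). Output: "W"
Token 2: literal('D'). Output: "WD"
Token 3: backref(off=2, len=3) (overlapping!). Copied 'WDW' from pos 0. Output: "WDWDW"
Token 4: literal('I'). Output: "WDWDWI"

Answer: WDWDWI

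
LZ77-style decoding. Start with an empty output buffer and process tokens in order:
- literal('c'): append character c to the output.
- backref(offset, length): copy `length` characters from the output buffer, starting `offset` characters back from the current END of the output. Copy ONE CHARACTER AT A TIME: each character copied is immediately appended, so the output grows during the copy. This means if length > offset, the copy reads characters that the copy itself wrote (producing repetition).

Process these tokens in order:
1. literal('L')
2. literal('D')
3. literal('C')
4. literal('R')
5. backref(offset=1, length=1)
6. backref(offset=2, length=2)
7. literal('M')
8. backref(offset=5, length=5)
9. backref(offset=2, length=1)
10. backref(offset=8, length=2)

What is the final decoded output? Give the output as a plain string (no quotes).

Token 1: literal('L'). Output: "L"
Token 2: literal('D'). Output: "LD"
Token 3: literal('C'). Output: "LDC"
Token 4: literal('R'). Output: "LDCR"
Token 5: backref(off=1, len=1). Copied 'R' from pos 3. Output: "LDCRR"
Token 6: backref(off=2, len=2). Copied 'RR' from pos 3. Output: "LDCRRRR"
Token 7: literal('M'). Output: "LDCRRRRM"
Token 8: backref(off=5, len=5). Copied 'RRRRM' from pos 3. Output: "LDCRRRRMRRRRM"
Token 9: backref(off=2, len=1). Copied 'R' from pos 11. Output: "LDCRRRRMRRRRMR"
Token 10: backref(off=8, len=2). Copied 'RM' from pos 6. Output: "LDCRRRRMRRRRMRRM"

Answer: LDCRRRRMRRRRMRRM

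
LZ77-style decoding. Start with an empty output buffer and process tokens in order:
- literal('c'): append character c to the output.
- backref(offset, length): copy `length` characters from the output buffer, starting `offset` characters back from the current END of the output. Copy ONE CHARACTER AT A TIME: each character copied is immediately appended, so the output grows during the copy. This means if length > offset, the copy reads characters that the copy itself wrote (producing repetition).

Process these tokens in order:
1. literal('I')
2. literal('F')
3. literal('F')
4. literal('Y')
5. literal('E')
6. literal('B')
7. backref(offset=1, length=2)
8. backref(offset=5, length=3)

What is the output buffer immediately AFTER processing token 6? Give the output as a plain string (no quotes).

Token 1: literal('I'). Output: "I"
Token 2: literal('F'). Output: "IF"
Token 3: literal('F'). Output: "IFF"
Token 4: literal('Y'). Output: "IFFY"
Token 5: literal('E'). Output: "IFFYE"
Token 6: literal('B'). Output: "IFFYEB"

Answer: IFFYEB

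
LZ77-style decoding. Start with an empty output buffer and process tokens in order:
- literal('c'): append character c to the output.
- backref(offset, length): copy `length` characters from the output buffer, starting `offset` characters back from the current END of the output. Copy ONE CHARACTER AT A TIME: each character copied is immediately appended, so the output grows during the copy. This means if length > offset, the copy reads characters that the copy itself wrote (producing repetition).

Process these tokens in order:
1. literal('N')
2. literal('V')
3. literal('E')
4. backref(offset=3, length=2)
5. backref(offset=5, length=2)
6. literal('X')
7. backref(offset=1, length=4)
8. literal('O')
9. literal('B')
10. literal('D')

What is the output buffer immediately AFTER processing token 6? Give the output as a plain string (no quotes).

Token 1: literal('N'). Output: "N"
Token 2: literal('V'). Output: "NV"
Token 3: literal('E'). Output: "NVE"
Token 4: backref(off=3, len=2). Copied 'NV' from pos 0. Output: "NVENV"
Token 5: backref(off=5, len=2). Copied 'NV' from pos 0. Output: "NVENVNV"
Token 6: literal('X'). Output: "NVENVNVX"

Answer: NVENVNVX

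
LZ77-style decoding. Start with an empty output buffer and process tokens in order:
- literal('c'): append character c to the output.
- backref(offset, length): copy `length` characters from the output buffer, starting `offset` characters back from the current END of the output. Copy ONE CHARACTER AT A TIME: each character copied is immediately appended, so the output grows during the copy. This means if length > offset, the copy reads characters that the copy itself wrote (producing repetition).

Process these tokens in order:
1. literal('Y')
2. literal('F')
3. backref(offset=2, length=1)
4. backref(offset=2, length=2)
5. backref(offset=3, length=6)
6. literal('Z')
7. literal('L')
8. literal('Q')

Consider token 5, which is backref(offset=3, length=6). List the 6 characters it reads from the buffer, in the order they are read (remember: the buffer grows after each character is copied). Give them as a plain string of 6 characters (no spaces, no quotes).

Answer: YFYYFY

Derivation:
Token 1: literal('Y'). Output: "Y"
Token 2: literal('F'). Output: "YF"
Token 3: backref(off=2, len=1). Copied 'Y' from pos 0. Output: "YFY"
Token 4: backref(off=2, len=2). Copied 'FY' from pos 1. Output: "YFYFY"
Token 5: backref(off=3, len=6). Buffer before: "YFYFY" (len 5)
  byte 1: read out[2]='Y', append. Buffer now: "YFYFYY"
  byte 2: read out[3]='F', append. Buffer now: "YFYFYYF"
  byte 3: read out[4]='Y', append. Buffer now: "YFYFYYFY"
  byte 4: read out[5]='Y', append. Buffer now: "YFYFYYFYY"
  byte 5: read out[6]='F', append. Buffer now: "YFYFYYFYYF"
  byte 6: read out[7]='Y', append. Buffer now: "YFYFYYFYYFY"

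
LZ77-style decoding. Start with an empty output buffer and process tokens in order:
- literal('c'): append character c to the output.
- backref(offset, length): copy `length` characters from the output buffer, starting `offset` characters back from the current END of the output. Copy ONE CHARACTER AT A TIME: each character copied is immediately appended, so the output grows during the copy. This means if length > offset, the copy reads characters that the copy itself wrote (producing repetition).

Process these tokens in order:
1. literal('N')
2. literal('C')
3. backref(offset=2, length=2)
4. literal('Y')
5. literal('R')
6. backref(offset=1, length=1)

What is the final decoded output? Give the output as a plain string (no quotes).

Token 1: literal('N'). Output: "N"
Token 2: literal('C'). Output: "NC"
Token 3: backref(off=2, len=2). Copied 'NC' from pos 0. Output: "NCNC"
Token 4: literal('Y'). Output: "NCNCY"
Token 5: literal('R'). Output: "NCNCYR"
Token 6: backref(off=1, len=1). Copied 'R' from pos 5. Output: "NCNCYRR"

Answer: NCNCYRR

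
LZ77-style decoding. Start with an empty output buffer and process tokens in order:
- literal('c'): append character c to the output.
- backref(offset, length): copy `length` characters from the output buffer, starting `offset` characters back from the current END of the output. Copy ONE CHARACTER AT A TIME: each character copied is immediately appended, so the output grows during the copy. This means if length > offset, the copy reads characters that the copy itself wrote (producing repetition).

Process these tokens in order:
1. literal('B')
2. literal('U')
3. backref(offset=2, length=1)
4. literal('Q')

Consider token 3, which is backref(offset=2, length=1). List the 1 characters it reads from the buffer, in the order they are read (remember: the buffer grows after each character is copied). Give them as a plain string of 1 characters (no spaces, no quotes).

Answer: B

Derivation:
Token 1: literal('B'). Output: "B"
Token 2: literal('U'). Output: "BU"
Token 3: backref(off=2, len=1). Buffer before: "BU" (len 2)
  byte 1: read out[0]='B', append. Buffer now: "BUB"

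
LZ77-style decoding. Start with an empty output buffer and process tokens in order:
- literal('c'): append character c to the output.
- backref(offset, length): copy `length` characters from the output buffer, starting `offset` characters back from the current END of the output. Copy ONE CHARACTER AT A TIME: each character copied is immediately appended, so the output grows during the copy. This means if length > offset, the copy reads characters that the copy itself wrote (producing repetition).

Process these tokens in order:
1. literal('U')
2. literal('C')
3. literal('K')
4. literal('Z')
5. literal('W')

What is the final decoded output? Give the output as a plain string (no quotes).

Token 1: literal('U'). Output: "U"
Token 2: literal('C'). Output: "UC"
Token 3: literal('K'). Output: "UCK"
Token 4: literal('Z'). Output: "UCKZ"
Token 5: literal('W'). Output: "UCKZW"

Answer: UCKZW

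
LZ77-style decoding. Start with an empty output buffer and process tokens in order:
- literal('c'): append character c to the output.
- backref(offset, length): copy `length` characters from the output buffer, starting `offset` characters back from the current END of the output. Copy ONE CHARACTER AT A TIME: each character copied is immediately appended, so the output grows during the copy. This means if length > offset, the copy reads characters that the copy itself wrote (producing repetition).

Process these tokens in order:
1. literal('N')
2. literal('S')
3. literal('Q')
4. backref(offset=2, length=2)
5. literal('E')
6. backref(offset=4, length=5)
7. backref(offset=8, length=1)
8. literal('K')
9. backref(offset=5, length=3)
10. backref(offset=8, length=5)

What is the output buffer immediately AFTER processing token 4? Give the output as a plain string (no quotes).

Token 1: literal('N'). Output: "N"
Token 2: literal('S'). Output: "NS"
Token 3: literal('Q'). Output: "NSQ"
Token 4: backref(off=2, len=2). Copied 'SQ' from pos 1. Output: "NSQSQ"

Answer: NSQSQ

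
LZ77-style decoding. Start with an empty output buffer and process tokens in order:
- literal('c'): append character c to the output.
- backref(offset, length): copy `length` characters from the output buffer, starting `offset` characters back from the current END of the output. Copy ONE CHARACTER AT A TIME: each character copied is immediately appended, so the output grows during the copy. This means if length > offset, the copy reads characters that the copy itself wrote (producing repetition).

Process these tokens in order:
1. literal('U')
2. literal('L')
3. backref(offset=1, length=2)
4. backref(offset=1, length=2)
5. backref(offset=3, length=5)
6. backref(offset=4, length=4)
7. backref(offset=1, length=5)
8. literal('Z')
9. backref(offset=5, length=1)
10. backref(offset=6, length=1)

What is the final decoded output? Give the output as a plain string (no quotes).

Answer: ULLLLLLLLLLLLLLLLLLLZLL

Derivation:
Token 1: literal('U'). Output: "U"
Token 2: literal('L'). Output: "UL"
Token 3: backref(off=1, len=2) (overlapping!). Copied 'LL' from pos 1. Output: "ULLL"
Token 4: backref(off=1, len=2) (overlapping!). Copied 'LL' from pos 3. Output: "ULLLLL"
Token 5: backref(off=3, len=5) (overlapping!). Copied 'LLLLL' from pos 3. Output: "ULLLLLLLLLL"
Token 6: backref(off=4, len=4). Copied 'LLLL' from pos 7. Output: "ULLLLLLLLLLLLLL"
Token 7: backref(off=1, len=5) (overlapping!). Copied 'LLLLL' from pos 14. Output: "ULLLLLLLLLLLLLLLLLLL"
Token 8: literal('Z'). Output: "ULLLLLLLLLLLLLLLLLLLZ"
Token 9: backref(off=5, len=1). Copied 'L' from pos 16. Output: "ULLLLLLLLLLLLLLLLLLLZL"
Token 10: backref(off=6, len=1). Copied 'L' from pos 16. Output: "ULLLLLLLLLLLLLLLLLLLZLL"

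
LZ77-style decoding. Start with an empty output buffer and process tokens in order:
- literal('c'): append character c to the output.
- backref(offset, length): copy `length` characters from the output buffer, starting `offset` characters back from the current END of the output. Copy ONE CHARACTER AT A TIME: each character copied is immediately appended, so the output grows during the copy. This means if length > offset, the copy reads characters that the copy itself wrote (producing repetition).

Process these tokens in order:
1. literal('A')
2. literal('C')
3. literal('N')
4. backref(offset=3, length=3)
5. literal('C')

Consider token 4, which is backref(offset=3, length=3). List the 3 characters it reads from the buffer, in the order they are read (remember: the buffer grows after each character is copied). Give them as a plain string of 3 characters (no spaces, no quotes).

Token 1: literal('A'). Output: "A"
Token 2: literal('C'). Output: "AC"
Token 3: literal('N'). Output: "ACN"
Token 4: backref(off=3, len=3). Buffer before: "ACN" (len 3)
  byte 1: read out[0]='A', append. Buffer now: "ACNA"
  byte 2: read out[1]='C', append. Buffer now: "ACNAC"
  byte 3: read out[2]='N', append. Buffer now: "ACNACN"

Answer: ACN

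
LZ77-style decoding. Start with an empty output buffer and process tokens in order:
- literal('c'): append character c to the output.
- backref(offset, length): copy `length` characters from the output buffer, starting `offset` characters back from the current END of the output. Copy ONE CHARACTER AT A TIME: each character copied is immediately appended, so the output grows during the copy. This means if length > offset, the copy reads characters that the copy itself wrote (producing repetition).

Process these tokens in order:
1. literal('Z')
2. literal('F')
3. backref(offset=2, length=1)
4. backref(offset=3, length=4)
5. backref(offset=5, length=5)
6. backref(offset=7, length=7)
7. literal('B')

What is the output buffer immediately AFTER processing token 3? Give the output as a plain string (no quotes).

Answer: ZFZ

Derivation:
Token 1: literal('Z'). Output: "Z"
Token 2: literal('F'). Output: "ZF"
Token 3: backref(off=2, len=1). Copied 'Z' from pos 0. Output: "ZFZ"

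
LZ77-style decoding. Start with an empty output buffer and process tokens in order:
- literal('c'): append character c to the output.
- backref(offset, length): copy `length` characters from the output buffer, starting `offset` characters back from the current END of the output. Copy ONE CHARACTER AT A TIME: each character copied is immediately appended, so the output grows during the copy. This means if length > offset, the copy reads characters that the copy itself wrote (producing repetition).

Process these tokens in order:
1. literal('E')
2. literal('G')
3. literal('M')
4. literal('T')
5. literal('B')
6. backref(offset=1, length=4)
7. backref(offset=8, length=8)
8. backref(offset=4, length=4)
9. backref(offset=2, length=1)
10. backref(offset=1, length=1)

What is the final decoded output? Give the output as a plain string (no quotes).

Answer: EGMTBBBBBGMTBBBBBBBBBBB

Derivation:
Token 1: literal('E'). Output: "E"
Token 2: literal('G'). Output: "EG"
Token 3: literal('M'). Output: "EGM"
Token 4: literal('T'). Output: "EGMT"
Token 5: literal('B'). Output: "EGMTB"
Token 6: backref(off=1, len=4) (overlapping!). Copied 'BBBB' from pos 4. Output: "EGMTBBBBB"
Token 7: backref(off=8, len=8). Copied 'GMTBBBBB' from pos 1. Output: "EGMTBBBBBGMTBBBBB"
Token 8: backref(off=4, len=4). Copied 'BBBB' from pos 13. Output: "EGMTBBBBBGMTBBBBBBBBB"
Token 9: backref(off=2, len=1). Copied 'B' from pos 19. Output: "EGMTBBBBBGMTBBBBBBBBBB"
Token 10: backref(off=1, len=1). Copied 'B' from pos 21. Output: "EGMTBBBBBGMTBBBBBBBBBBB"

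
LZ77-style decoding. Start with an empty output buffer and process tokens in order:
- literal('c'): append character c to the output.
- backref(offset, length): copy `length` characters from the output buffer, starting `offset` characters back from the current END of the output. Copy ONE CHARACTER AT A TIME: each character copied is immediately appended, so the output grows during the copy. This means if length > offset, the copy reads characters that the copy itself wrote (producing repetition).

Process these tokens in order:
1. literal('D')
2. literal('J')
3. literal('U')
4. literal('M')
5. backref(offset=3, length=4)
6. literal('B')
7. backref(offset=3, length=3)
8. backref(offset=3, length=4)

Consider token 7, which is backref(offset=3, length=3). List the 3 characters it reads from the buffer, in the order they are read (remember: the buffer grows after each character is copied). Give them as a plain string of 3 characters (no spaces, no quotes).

Answer: MJB

Derivation:
Token 1: literal('D'). Output: "D"
Token 2: literal('J'). Output: "DJ"
Token 3: literal('U'). Output: "DJU"
Token 4: literal('M'). Output: "DJUM"
Token 5: backref(off=3, len=4) (overlapping!). Copied 'JUMJ' from pos 1. Output: "DJUMJUMJ"
Token 6: literal('B'). Output: "DJUMJUMJB"
Token 7: backref(off=3, len=3). Buffer before: "DJUMJUMJB" (len 9)
  byte 1: read out[6]='M', append. Buffer now: "DJUMJUMJBM"
  byte 2: read out[7]='J', append. Buffer now: "DJUMJUMJBMJ"
  byte 3: read out[8]='B', append. Buffer now: "DJUMJUMJBMJB"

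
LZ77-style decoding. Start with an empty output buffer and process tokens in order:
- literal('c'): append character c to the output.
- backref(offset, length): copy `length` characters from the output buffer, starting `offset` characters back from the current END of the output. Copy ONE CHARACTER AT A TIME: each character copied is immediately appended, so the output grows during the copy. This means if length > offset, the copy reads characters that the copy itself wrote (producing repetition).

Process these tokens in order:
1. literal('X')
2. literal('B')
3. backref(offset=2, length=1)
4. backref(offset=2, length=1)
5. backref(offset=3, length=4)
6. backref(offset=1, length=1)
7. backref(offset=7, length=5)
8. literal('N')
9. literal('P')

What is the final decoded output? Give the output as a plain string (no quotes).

Answer: XBXBBXBBBXBBXBNP

Derivation:
Token 1: literal('X'). Output: "X"
Token 2: literal('B'). Output: "XB"
Token 3: backref(off=2, len=1). Copied 'X' from pos 0. Output: "XBX"
Token 4: backref(off=2, len=1). Copied 'B' from pos 1. Output: "XBXB"
Token 5: backref(off=3, len=4) (overlapping!). Copied 'BXBB' from pos 1. Output: "XBXBBXBB"
Token 6: backref(off=1, len=1). Copied 'B' from pos 7. Output: "XBXBBXBBB"
Token 7: backref(off=7, len=5). Copied 'XBBXB' from pos 2. Output: "XBXBBXBBBXBBXB"
Token 8: literal('N'). Output: "XBXBBXBBBXBBXBN"
Token 9: literal('P'). Output: "XBXBBXBBBXBBXBNP"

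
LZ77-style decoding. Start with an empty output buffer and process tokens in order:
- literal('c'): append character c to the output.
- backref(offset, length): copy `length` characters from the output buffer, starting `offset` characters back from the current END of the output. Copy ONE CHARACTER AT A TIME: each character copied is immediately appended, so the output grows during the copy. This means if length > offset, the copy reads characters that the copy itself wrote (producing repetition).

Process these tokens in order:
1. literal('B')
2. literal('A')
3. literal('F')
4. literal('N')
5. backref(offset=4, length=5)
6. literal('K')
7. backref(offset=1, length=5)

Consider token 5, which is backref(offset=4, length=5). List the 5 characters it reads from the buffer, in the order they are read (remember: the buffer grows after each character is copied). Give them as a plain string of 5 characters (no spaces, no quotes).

Answer: BAFNB

Derivation:
Token 1: literal('B'). Output: "B"
Token 2: literal('A'). Output: "BA"
Token 3: literal('F'). Output: "BAF"
Token 4: literal('N'). Output: "BAFN"
Token 5: backref(off=4, len=5). Buffer before: "BAFN" (len 4)
  byte 1: read out[0]='B', append. Buffer now: "BAFNB"
  byte 2: read out[1]='A', append. Buffer now: "BAFNBA"
  byte 3: read out[2]='F', append. Buffer now: "BAFNBAF"
  byte 4: read out[3]='N', append. Buffer now: "BAFNBAFN"
  byte 5: read out[4]='B', append. Buffer now: "BAFNBAFNB"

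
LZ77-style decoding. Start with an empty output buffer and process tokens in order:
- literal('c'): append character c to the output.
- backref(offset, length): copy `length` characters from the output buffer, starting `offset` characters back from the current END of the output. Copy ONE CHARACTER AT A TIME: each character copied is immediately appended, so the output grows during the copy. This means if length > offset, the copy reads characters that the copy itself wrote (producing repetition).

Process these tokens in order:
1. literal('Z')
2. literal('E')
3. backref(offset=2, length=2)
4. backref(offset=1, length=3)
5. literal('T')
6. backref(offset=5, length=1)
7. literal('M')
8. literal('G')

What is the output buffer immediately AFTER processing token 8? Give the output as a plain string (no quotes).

Token 1: literal('Z'). Output: "Z"
Token 2: literal('E'). Output: "ZE"
Token 3: backref(off=2, len=2). Copied 'ZE' from pos 0. Output: "ZEZE"
Token 4: backref(off=1, len=3) (overlapping!). Copied 'EEE' from pos 3. Output: "ZEZEEEE"
Token 5: literal('T'). Output: "ZEZEEEET"
Token 6: backref(off=5, len=1). Copied 'E' from pos 3. Output: "ZEZEEEETE"
Token 7: literal('M'). Output: "ZEZEEEETEM"
Token 8: literal('G'). Output: "ZEZEEEETEMG"

Answer: ZEZEEEETEMG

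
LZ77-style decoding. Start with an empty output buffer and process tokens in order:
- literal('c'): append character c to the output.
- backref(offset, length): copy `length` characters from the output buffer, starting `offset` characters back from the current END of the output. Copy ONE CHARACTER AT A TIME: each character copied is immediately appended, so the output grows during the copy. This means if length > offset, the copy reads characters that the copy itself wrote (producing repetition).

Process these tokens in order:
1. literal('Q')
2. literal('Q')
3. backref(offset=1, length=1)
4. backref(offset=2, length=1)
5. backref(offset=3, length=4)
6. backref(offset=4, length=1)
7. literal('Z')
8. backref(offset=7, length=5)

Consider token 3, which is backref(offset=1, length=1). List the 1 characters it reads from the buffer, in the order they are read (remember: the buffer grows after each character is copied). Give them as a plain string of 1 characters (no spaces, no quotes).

Answer: Q

Derivation:
Token 1: literal('Q'). Output: "Q"
Token 2: literal('Q'). Output: "QQ"
Token 3: backref(off=1, len=1). Buffer before: "QQ" (len 2)
  byte 1: read out[1]='Q', append. Buffer now: "QQQ"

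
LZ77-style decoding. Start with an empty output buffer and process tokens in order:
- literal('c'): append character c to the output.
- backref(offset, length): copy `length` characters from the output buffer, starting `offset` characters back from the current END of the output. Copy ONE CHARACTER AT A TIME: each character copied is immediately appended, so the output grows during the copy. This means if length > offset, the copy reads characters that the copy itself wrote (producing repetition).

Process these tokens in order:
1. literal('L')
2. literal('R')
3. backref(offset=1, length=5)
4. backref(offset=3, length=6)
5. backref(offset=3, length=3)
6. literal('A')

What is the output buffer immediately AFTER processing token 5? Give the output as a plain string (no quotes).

Answer: LRRRRRRRRRRRRRRR

Derivation:
Token 1: literal('L'). Output: "L"
Token 2: literal('R'). Output: "LR"
Token 3: backref(off=1, len=5) (overlapping!). Copied 'RRRRR' from pos 1. Output: "LRRRRRR"
Token 4: backref(off=3, len=6) (overlapping!). Copied 'RRRRRR' from pos 4. Output: "LRRRRRRRRRRRR"
Token 5: backref(off=3, len=3). Copied 'RRR' from pos 10. Output: "LRRRRRRRRRRRRRRR"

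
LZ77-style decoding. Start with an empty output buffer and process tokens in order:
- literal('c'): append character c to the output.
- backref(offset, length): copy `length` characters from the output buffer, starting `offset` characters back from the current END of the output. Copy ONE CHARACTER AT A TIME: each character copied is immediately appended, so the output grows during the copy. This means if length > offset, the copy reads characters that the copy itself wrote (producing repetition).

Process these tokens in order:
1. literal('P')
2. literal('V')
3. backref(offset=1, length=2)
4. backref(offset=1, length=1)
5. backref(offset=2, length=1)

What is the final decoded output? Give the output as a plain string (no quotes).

Token 1: literal('P'). Output: "P"
Token 2: literal('V'). Output: "PV"
Token 3: backref(off=1, len=2) (overlapping!). Copied 'VV' from pos 1. Output: "PVVV"
Token 4: backref(off=1, len=1). Copied 'V' from pos 3. Output: "PVVVV"
Token 5: backref(off=2, len=1). Copied 'V' from pos 3. Output: "PVVVVV"

Answer: PVVVVV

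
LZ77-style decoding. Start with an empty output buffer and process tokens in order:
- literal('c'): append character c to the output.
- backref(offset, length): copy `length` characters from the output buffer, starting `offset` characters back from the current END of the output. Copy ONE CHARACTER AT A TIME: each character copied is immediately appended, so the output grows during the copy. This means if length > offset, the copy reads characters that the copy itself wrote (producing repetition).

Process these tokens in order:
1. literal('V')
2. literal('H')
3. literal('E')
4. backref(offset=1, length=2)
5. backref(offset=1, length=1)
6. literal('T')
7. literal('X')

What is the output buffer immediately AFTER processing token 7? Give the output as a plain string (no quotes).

Token 1: literal('V'). Output: "V"
Token 2: literal('H'). Output: "VH"
Token 3: literal('E'). Output: "VHE"
Token 4: backref(off=1, len=2) (overlapping!). Copied 'EE' from pos 2. Output: "VHEEE"
Token 5: backref(off=1, len=1). Copied 'E' from pos 4. Output: "VHEEEE"
Token 6: literal('T'). Output: "VHEEEET"
Token 7: literal('X'). Output: "VHEEEETX"

Answer: VHEEEETX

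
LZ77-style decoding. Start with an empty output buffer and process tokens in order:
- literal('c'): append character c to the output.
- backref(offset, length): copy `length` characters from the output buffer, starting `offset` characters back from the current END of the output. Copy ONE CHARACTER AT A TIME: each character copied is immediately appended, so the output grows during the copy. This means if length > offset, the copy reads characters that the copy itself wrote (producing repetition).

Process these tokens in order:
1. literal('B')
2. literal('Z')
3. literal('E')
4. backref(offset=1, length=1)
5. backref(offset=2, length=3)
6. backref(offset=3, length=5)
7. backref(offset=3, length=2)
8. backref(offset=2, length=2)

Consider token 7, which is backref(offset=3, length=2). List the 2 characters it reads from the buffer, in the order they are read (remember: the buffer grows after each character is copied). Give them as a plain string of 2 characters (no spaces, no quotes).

Token 1: literal('B'). Output: "B"
Token 2: literal('Z'). Output: "BZ"
Token 3: literal('E'). Output: "BZE"
Token 4: backref(off=1, len=1). Copied 'E' from pos 2. Output: "BZEE"
Token 5: backref(off=2, len=3) (overlapping!). Copied 'EEE' from pos 2. Output: "BZEEEEE"
Token 6: backref(off=3, len=5) (overlapping!). Copied 'EEEEE' from pos 4. Output: "BZEEEEEEEEEE"
Token 7: backref(off=3, len=2). Buffer before: "BZEEEEEEEEEE" (len 12)
  byte 1: read out[9]='E', append. Buffer now: "BZEEEEEEEEEEE"
  byte 2: read out[10]='E', append. Buffer now: "BZEEEEEEEEEEEE"

Answer: EE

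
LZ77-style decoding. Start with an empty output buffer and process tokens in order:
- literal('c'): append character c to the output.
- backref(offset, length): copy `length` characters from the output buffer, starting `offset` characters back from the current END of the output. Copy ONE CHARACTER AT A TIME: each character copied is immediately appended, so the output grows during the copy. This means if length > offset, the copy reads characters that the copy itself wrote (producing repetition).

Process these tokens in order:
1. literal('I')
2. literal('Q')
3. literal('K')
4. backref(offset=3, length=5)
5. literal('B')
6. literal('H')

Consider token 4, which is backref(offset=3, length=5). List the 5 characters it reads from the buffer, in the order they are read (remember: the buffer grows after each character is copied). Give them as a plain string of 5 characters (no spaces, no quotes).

Answer: IQKIQ

Derivation:
Token 1: literal('I'). Output: "I"
Token 2: literal('Q'). Output: "IQ"
Token 3: literal('K'). Output: "IQK"
Token 4: backref(off=3, len=5). Buffer before: "IQK" (len 3)
  byte 1: read out[0]='I', append. Buffer now: "IQKI"
  byte 2: read out[1]='Q', append. Buffer now: "IQKIQ"
  byte 3: read out[2]='K', append. Buffer now: "IQKIQK"
  byte 4: read out[3]='I', append. Buffer now: "IQKIQKI"
  byte 5: read out[4]='Q', append. Buffer now: "IQKIQKIQ"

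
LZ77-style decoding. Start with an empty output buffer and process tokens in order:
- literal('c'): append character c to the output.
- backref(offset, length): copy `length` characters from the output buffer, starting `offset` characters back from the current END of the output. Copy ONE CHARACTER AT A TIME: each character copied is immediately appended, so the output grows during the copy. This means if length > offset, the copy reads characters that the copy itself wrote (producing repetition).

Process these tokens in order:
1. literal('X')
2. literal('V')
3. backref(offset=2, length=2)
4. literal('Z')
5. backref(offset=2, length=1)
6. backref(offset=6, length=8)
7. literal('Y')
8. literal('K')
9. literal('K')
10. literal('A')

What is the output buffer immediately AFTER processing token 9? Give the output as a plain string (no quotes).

Answer: XVXVZVXVXVZVXVYKK

Derivation:
Token 1: literal('X'). Output: "X"
Token 2: literal('V'). Output: "XV"
Token 3: backref(off=2, len=2). Copied 'XV' from pos 0. Output: "XVXV"
Token 4: literal('Z'). Output: "XVXVZ"
Token 5: backref(off=2, len=1). Copied 'V' from pos 3. Output: "XVXVZV"
Token 6: backref(off=6, len=8) (overlapping!). Copied 'XVXVZVXV' from pos 0. Output: "XVXVZVXVXVZVXV"
Token 7: literal('Y'). Output: "XVXVZVXVXVZVXVY"
Token 8: literal('K'). Output: "XVXVZVXVXVZVXVYK"
Token 9: literal('K'). Output: "XVXVZVXVXVZVXVYKK"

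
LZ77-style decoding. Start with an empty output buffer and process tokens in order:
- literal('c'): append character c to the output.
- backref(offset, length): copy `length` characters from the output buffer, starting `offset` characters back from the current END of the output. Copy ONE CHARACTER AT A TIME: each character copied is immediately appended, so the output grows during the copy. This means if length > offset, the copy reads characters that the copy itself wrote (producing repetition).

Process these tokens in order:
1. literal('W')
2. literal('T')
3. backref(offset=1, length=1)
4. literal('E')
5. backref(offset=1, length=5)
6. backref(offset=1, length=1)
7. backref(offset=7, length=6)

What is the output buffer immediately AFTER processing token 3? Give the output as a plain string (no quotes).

Answer: WTT

Derivation:
Token 1: literal('W'). Output: "W"
Token 2: literal('T'). Output: "WT"
Token 3: backref(off=1, len=1). Copied 'T' from pos 1. Output: "WTT"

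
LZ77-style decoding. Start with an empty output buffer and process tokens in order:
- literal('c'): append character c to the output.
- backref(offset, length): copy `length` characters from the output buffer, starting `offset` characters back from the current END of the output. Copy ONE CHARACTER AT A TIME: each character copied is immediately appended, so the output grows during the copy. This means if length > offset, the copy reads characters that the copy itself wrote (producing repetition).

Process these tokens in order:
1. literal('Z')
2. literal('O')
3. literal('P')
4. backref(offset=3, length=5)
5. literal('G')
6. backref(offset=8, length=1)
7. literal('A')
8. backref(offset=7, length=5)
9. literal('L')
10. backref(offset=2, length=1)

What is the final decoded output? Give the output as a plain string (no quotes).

Token 1: literal('Z'). Output: "Z"
Token 2: literal('O'). Output: "ZO"
Token 3: literal('P'). Output: "ZOP"
Token 4: backref(off=3, len=5) (overlapping!). Copied 'ZOPZO' from pos 0. Output: "ZOPZOPZO"
Token 5: literal('G'). Output: "ZOPZOPZOG"
Token 6: backref(off=8, len=1). Copied 'O' from pos 1. Output: "ZOPZOPZOGO"
Token 7: literal('A'). Output: "ZOPZOPZOGOA"
Token 8: backref(off=7, len=5). Copied 'OPZOG' from pos 4. Output: "ZOPZOPZOGOAOPZOG"
Token 9: literal('L'). Output: "ZOPZOPZOGOAOPZOGL"
Token 10: backref(off=2, len=1). Copied 'G' from pos 15. Output: "ZOPZOPZOGOAOPZOGLG"

Answer: ZOPZOPZOGOAOPZOGLG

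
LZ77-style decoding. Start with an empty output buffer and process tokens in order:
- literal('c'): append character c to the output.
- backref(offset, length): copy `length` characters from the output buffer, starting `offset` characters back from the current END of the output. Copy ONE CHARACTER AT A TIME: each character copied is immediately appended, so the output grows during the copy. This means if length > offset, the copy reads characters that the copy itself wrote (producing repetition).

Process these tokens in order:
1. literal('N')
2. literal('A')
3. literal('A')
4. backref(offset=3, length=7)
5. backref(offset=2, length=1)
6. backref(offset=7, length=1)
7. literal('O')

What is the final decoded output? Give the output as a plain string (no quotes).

Answer: NAANAANAANAAO

Derivation:
Token 1: literal('N'). Output: "N"
Token 2: literal('A'). Output: "NA"
Token 3: literal('A'). Output: "NAA"
Token 4: backref(off=3, len=7) (overlapping!). Copied 'NAANAAN' from pos 0. Output: "NAANAANAAN"
Token 5: backref(off=2, len=1). Copied 'A' from pos 8. Output: "NAANAANAANA"
Token 6: backref(off=7, len=1). Copied 'A' from pos 4. Output: "NAANAANAANAA"
Token 7: literal('O'). Output: "NAANAANAANAAO"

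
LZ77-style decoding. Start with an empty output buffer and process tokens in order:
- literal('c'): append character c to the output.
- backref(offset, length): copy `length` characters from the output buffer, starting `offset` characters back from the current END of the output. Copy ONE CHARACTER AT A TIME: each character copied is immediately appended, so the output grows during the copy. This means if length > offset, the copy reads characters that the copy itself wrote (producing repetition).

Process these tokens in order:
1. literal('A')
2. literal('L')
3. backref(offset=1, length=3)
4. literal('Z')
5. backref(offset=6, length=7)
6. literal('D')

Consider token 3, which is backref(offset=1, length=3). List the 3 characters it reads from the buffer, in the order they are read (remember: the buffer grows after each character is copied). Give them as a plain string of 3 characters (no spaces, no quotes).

Answer: LLL

Derivation:
Token 1: literal('A'). Output: "A"
Token 2: literal('L'). Output: "AL"
Token 3: backref(off=1, len=3). Buffer before: "AL" (len 2)
  byte 1: read out[1]='L', append. Buffer now: "ALL"
  byte 2: read out[2]='L', append. Buffer now: "ALLL"
  byte 3: read out[3]='L', append. Buffer now: "ALLLL"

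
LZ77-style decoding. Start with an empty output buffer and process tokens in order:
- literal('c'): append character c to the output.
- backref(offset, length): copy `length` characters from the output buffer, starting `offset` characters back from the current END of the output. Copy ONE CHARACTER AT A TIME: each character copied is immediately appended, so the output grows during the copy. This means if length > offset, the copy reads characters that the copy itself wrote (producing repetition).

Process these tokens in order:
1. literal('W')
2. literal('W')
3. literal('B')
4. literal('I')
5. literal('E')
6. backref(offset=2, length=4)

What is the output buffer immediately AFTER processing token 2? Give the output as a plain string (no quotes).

Token 1: literal('W'). Output: "W"
Token 2: literal('W'). Output: "WW"

Answer: WW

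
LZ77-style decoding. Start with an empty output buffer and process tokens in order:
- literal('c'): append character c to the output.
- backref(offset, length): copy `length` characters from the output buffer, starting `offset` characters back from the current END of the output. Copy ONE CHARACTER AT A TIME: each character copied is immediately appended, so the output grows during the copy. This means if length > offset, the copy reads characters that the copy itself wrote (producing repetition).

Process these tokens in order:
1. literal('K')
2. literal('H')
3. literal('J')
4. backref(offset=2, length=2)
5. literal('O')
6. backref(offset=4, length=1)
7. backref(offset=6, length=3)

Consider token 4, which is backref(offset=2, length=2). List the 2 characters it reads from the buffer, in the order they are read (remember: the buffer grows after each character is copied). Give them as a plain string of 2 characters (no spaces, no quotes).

Token 1: literal('K'). Output: "K"
Token 2: literal('H'). Output: "KH"
Token 3: literal('J'). Output: "KHJ"
Token 4: backref(off=2, len=2). Buffer before: "KHJ" (len 3)
  byte 1: read out[1]='H', append. Buffer now: "KHJH"
  byte 2: read out[2]='J', append. Buffer now: "KHJHJ"

Answer: HJ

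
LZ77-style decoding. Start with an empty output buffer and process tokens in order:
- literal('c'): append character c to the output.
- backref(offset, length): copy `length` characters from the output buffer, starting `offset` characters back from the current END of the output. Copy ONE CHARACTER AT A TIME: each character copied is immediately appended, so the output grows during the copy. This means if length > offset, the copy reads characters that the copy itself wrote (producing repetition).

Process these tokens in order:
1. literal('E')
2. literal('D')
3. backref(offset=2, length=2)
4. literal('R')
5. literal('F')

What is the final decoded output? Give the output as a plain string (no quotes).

Answer: EDEDRF

Derivation:
Token 1: literal('E'). Output: "E"
Token 2: literal('D'). Output: "ED"
Token 3: backref(off=2, len=2). Copied 'ED' from pos 0. Output: "EDED"
Token 4: literal('R'). Output: "EDEDR"
Token 5: literal('F'). Output: "EDEDRF"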